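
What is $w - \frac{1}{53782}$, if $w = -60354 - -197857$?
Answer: $\frac{7395186345}{53782} \approx 1.375 \cdot 10^{5}$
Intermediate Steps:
$w = 137503$ ($w = -60354 + 197857 = 137503$)
$w - \frac{1}{53782} = 137503 - \frac{1}{53782} = \frac{7395186345}{53782}$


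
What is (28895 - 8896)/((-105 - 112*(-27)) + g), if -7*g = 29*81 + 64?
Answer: 139993/18020 ≈ 7.7688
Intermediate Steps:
g = -2413/7 (g = -(29*81 + 64)/7 = -(2349 + 64)/7 = -1/7*2413 = -2413/7 ≈ -344.71)
(28895 - 8896)/((-105 - 112*(-27)) + g) = (28895 - 8896)/((-105 - 112*(-27)) - 2413/7) = 19999/((-105 + 3024) - 2413/7) = 19999/(2919 - 2413/7) = 19999/(18020/7) = 19999*(7/18020) = 139993/18020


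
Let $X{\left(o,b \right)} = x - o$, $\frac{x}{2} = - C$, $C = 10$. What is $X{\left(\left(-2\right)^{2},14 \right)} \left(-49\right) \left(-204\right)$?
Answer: $-239904$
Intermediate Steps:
$x = -20$ ($x = 2 \left(\left(-1\right) 10\right) = 2 \left(-10\right) = -20$)
$X{\left(o,b \right)} = -20 - o$
$X{\left(\left(-2\right)^{2},14 \right)} \left(-49\right) \left(-204\right) = \left(-20 - \left(-2\right)^{2}\right) \left(-49\right) \left(-204\right) = \left(-20 - 4\right) \left(-49\right) \left(-204\right) = \left(-24\right) \left(-49\right) \left(-204\right) = 1176 \left(-204\right) = -239904$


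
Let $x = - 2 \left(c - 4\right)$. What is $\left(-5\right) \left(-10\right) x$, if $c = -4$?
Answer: $800$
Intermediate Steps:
$x = 16$ ($x = - 2 \left(-4 - 4\right) = \left(-2\right) \left(-8\right) = 16$)
$\left(-5\right) \left(-10\right) x = \left(-5\right) \left(-10\right) 16 = 50 \cdot 16 = 800$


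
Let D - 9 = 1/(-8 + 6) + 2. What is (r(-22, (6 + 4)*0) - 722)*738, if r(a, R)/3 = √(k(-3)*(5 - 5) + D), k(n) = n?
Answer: -532836 + 1107*√42 ≈ -5.2566e+5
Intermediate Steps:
D = 21/2 (D = 9 + (1/(-8 + 6) + 2) = 9 + (1/(-2) + 2) = 9 + (-½ + 2) = 9 + 3/2 = 21/2 ≈ 10.500)
r(a, R) = 3*√42/2 (r(a, R) = 3*√(-3*(5 - 5) + 21/2) = 3*√(-3*0 + 21/2) = 3*√(0 + 21/2) = 3*√(21/2) = 3*(√42/2) = 3*√42/2)
(r(-22, (6 + 4)*0) - 722)*738 = (3*√42/2 - 722)*738 = (-722 + 3*√42/2)*738 = -532836 + 1107*√42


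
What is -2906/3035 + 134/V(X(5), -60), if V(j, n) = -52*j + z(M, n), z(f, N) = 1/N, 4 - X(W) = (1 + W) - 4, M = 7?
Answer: -42537746/18941435 ≈ -2.2458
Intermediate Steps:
X(W) = 7 - W (X(W) = 4 - ((1 + W) - 4) = 4 - (-3 + W) = 4 + (3 - W) = 7 - W)
V(j, n) = 1/n - 52*j (V(j, n) = -52*j + 1/n = 1/n - 52*j)
-2906/3035 + 134/V(X(5), -60) = -2906/3035 + 134/(1/(-60) - 52*(7 - 1*5)) = -2906*1/3035 + 134/(-1/60 - 52*(7 - 5)) = -2906/3035 + 134/(-1/60 - 52*2) = -2906/3035 + 134/(-1/60 - 104) = -2906/3035 + 134/(-6241/60) = -2906/3035 + 134*(-60/6241) = -2906/3035 - 8040/6241 = -42537746/18941435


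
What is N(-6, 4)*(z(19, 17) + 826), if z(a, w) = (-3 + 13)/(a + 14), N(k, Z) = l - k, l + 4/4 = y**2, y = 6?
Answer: 1117988/33 ≈ 33878.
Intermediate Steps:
l = 35 (l = -1 + 6**2 = -1 + 36 = 35)
N(k, Z) = 35 - k
z(a, w) = 10/(14 + a)
N(-6, 4)*(z(19, 17) + 826) = (35 - 1*(-6))*(10/(14 + 19) + 826) = (35 + 6)*(10/33 + 826) = 41*(10*(1/33) + 826) = 41*(10/33 + 826) = 41*(27268/33) = 1117988/33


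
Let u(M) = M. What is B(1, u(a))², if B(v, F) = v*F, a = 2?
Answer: 4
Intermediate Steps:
B(v, F) = F*v
B(1, u(a))² = (2*1)² = 2² = 4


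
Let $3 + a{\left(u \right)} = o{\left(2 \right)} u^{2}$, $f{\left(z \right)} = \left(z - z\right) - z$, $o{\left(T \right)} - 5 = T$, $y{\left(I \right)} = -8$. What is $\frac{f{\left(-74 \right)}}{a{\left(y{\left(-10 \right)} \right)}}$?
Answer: $\frac{74}{445} \approx 0.16629$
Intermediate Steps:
$o{\left(T \right)} = 5 + T$
$f{\left(z \right)} = - z$ ($f{\left(z \right)} = 0 - z = - z$)
$a{\left(u \right)} = -3 + 7 u^{2}$ ($a{\left(u \right)} = -3 + \left(5 + 2\right) u^{2} = -3 + 7 u^{2}$)
$\frac{f{\left(-74 \right)}}{a{\left(y{\left(-10 \right)} \right)}} = \frac{\left(-1\right) \left(-74\right)}{-3 + 7 \left(-8\right)^{2}} = \frac{74}{-3 + 7 \cdot 64} = \frac{74}{-3 + 448} = \frac{74}{445}$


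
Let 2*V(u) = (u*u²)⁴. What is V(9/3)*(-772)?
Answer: -205136226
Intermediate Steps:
V(u) = u¹²/2 (V(u) = (u*u²)⁴/2 = (u³)⁴/2 = u¹²/2)
V(9/3)*(-772) = ((9/3)¹²/2)*(-772) = ((9*(⅓))¹²/2)*(-772) = ((½)*3¹²)*(-772) = ((½)*531441)*(-772) = (531441/2)*(-772) = -205136226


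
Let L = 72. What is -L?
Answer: -72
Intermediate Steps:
-L = -1*72 = -72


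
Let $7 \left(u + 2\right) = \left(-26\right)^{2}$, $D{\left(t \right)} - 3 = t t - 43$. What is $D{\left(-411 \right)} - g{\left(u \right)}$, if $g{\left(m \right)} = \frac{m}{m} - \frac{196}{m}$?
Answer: $\frac{55899966}{331} \approx 1.6888 \cdot 10^{5}$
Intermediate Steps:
$D{\left(t \right)} = -40 + t^{2}$ ($D{\left(t \right)} = 3 + \left(t t - 43\right) = 3 + \left(t^{2} - 43\right) = 3 + \left(-43 + t^{2}\right) = -40 + t^{2}$)
$u = \frac{662}{7}$ ($u = -2 + \frac{\left(-26\right)^{2}}{7} = -2 + \frac{1}{7} \cdot 676 = -2 + \frac{676}{7} = \frac{662}{7} \approx 94.571$)
$g{\left(m \right)} = 1 - \frac{196}{m}$
$D{\left(-411 \right)} - g{\left(u \right)} = \left(-40 + \left(-411\right)^{2}\right) - \frac{-196 + \frac{662}{7}}{\frac{662}{7}} = \left(-40 + 168921\right) - \frac{7}{662} \left(- \frac{710}{7}\right) = 168881 - - \frac{355}{331} = 168881 + \frac{355}{331} = \frac{55899966}{331}$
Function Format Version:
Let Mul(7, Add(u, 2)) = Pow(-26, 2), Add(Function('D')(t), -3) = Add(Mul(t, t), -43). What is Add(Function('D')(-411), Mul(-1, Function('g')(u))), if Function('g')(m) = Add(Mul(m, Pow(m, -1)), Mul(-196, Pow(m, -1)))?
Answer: Rational(55899966, 331) ≈ 1.6888e+5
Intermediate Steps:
Function('D')(t) = Add(-40, Pow(t, 2)) (Function('D')(t) = Add(3, Add(Mul(t, t), -43)) = Add(3, Add(Pow(t, 2), -43)) = Add(3, Add(-43, Pow(t, 2))) = Add(-40, Pow(t, 2)))
u = Rational(662, 7) (u = Add(-2, Mul(Rational(1, 7), Pow(-26, 2))) = Add(-2, Mul(Rational(1, 7), 676)) = Add(-2, Rational(676, 7)) = Rational(662, 7) ≈ 94.571)
Function('g')(m) = Add(1, Mul(-196, Pow(m, -1)))
Add(Function('D')(-411), Mul(-1, Function('g')(u))) = Add(Add(-40, Pow(-411, 2)), Mul(-1, Mul(Pow(Rational(662, 7), -1), Add(-196, Rational(662, 7))))) = Add(Add(-40, 168921), Mul(-1, Mul(Rational(7, 662), Rational(-710, 7)))) = Add(168881, Mul(-1, Rational(-355, 331))) = Add(168881, Rational(355, 331)) = Rational(55899966, 331)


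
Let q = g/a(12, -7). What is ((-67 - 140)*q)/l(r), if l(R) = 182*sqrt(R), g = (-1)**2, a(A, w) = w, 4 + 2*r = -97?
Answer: -207*I*sqrt(202)/128674 ≈ -0.022864*I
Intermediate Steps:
r = -101/2 (r = -2 + (1/2)*(-97) = -2 - 97/2 = -101/2 ≈ -50.500)
g = 1
q = -1/7 (q = 1/(-7) = 1*(-1/7) = -1/7 ≈ -0.14286)
((-67 - 140)*q)/l(r) = ((-67 - 140)*(-1/7))/((182*sqrt(-101/2))) = (-207*(-1/7))/((182*(I*sqrt(202)/2))) = 207/(7*((91*I*sqrt(202)))) = 207*(-I*sqrt(202)/18382)/7 = -207*I*sqrt(202)/128674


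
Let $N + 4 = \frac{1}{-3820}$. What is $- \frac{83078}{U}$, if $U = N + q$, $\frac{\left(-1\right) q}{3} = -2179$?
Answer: $- \frac{317357960}{24956059} \approx -12.717$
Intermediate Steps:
$q = 6537$ ($q = \left(-3\right) \left(-2179\right) = 6537$)
$N = - \frac{15281}{3820}$ ($N = -4 + \frac{1}{-3820} = -4 - \frac{1}{3820} = - \frac{15281}{3820} \approx -4.0003$)
$U = \frac{24956059}{3820}$ ($U = - \frac{15281}{3820} + 6537 = \frac{24956059}{3820} \approx 6533.0$)
$- \frac{83078}{U} = - \frac{83078}{\frac{24956059}{3820}} = \left(-83078\right) \frac{3820}{24956059} = - \frac{317357960}{24956059}$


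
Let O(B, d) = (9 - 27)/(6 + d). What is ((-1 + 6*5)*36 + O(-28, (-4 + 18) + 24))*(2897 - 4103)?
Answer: -13844277/11 ≈ -1.2586e+6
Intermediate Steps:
O(B, d) = -18/(6 + d)
((-1 + 6*5)*36 + O(-28, (-4 + 18) + 24))*(2897 - 4103) = ((-1 + 6*5)*36 - 18/(6 + ((-4 + 18) + 24)))*(2897 - 4103) = ((-1 + 30)*36 - 18/(6 + (14 + 24)))*(-1206) = (29*36 - 18/(6 + 38))*(-1206) = (1044 - 18/44)*(-1206) = (1044 - 18*1/44)*(-1206) = (1044 - 9/22)*(-1206) = (22959/22)*(-1206) = -13844277/11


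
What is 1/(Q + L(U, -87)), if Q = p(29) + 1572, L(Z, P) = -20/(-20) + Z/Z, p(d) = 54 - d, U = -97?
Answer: 1/1599 ≈ 0.00062539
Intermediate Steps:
L(Z, P) = 2 (L(Z, P) = -20*(-1/20) + 1 = 1 + 1 = 2)
Q = 1597 (Q = (54 - 1*29) + 1572 = (54 - 29) + 1572 = 25 + 1572 = 1597)
1/(Q + L(U, -87)) = 1/(1597 + 2) = 1/1599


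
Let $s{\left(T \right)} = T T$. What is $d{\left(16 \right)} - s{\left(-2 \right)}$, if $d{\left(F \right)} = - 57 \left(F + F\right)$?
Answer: $-1828$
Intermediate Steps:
$d{\left(F \right)} = - 114 F$ ($d{\left(F \right)} = - 57 \cdot 2 F = - 114 F$)
$s{\left(T \right)} = T^{2}$
$d{\left(16 \right)} - s{\left(-2 \right)} = \left(-114\right) 16 - \left(-2\right)^{2} = -1824 - 4 = -1828$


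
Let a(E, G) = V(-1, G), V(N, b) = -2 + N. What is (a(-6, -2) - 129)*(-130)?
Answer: 17160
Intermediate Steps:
a(E, G) = -3 (a(E, G) = -2 - 1 = -3)
(a(-6, -2) - 129)*(-130) = (-3 - 129)*(-130) = -132*(-130) = 17160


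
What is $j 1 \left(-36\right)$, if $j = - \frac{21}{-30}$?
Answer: $- \frac{126}{5} \approx -25.2$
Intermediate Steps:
$j = \frac{7}{10}$ ($j = \left(-21\right) \left(- \frac{1}{30}\right) = \frac{7}{10} \approx 0.7$)
$j 1 \left(-36\right) = \frac{7}{10} \cdot 1 \left(-36\right) = \frac{7}{10} \left(-36\right) = - \frac{126}{5}$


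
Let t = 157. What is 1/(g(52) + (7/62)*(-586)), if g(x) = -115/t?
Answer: -4867/325572 ≈ -0.014949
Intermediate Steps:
g(x) = -115/157
1/(g(52) + (7/62)*(-586)) = 1/(-115/157 + (7/62)*(-586)) = 1/(-115/157 - 2051/31) = 1/(-325572/4867) = -4867/325572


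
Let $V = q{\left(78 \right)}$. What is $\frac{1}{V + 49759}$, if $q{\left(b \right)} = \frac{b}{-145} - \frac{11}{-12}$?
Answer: $\frac{1740}{86581319} \approx 2.0097 \cdot 10^{-5}$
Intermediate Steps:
$q{\left(b \right)} = \frac{11}{12} - \frac{b}{145}$ ($q{\left(b \right)} = b \left(- \frac{1}{145}\right) - - \frac{11}{12} = - \frac{b}{145} + \frac{11}{12} = \frac{11}{12} - \frac{b}{145}$)
$V = \frac{659}{1740}$ ($V = \frac{11}{12} - \frac{78}{145} = \frac{659}{1740} \approx 0.37874$)
$\frac{1}{V + 49759} = \frac{1}{\frac{659}{1740} + 49759} = \frac{1}{\frac{86581319}{1740}} = \frac{1740}{86581319}$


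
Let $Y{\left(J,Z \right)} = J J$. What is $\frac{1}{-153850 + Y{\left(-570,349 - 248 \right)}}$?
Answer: $\frac{1}{171050} \approx 5.8462 \cdot 10^{-6}$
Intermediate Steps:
$Y{\left(J,Z \right)} = J^{2}$
$\frac{1}{-153850 + Y{\left(-570,349 - 248 \right)}} = \frac{1}{-153850 + \left(-570\right)^{2}} = \frac{1}{-153850 + 324900} = \frac{1}{171050}$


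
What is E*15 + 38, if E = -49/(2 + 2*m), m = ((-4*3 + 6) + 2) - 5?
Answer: 1343/16 ≈ 83.938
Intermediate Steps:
m = -9 (m = ((-12 + 6) + 2) - 5 = (-6 + 2) - 5 = -4 - 5 = -9)
E = 49/16 (E = -49/(2 + 2*(-9)) = -49/(2 - 18) = -49/(-16) = -49*(-1/16) = 49/16 ≈ 3.0625)
E*15 + 38 = (49/16)*15 + 38 = 735/16 + 38 = 1343/16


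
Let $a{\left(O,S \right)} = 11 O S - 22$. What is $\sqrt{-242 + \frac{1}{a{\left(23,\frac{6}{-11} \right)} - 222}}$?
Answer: $\frac{i \sqrt{35313990}}{382} \approx 15.556 i$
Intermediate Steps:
$a{\left(O,S \right)} = -22 + 11 O S$ ($a{\left(O,S \right)} = 11 O S - 22 = -22 + 11 O S$)
$\sqrt{-242 + \frac{1}{a{\left(23,\frac{6}{-11} \right)} - 222}} = \sqrt{-242 + \frac{1}{\left(-22 + 11 \cdot 23 \frac{6}{-11}\right) - 222}} = \sqrt{-242 + \frac{1}{\left(-22 + 11 \cdot 23 \cdot 6 \left(- \frac{1}{11}\right)\right) - 222}} = \sqrt{-242 + \frac{1}{\left(-22 + 11 \cdot 23 \left(- \frac{6}{11}\right)\right) - 222}} = \sqrt{-242 + \frac{1}{\left(-22 - 138\right) - 222}} = \sqrt{-242 + \frac{1}{-160 - 222}} = \sqrt{-242 + \frac{1}{-382}} = \sqrt{-242 - \frac{1}{382}} = \sqrt{- \frac{92445}{382}} = \frac{i \sqrt{35313990}}{382}$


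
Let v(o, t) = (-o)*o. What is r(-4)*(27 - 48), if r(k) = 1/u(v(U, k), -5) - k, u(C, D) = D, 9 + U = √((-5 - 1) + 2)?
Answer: -399/5 ≈ -79.800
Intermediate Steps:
U = -9 + 2*I (U = -9 + √((-5 - 1) + 2) = -9 + √(-6 + 2) = -9 + √(-4) = -9 + 2*I ≈ -9.0 + 2.0*I)
v(o, t) = -o²
r(k) = -⅕ - k (r(k) = 1/(-5) - k = -⅕ - k)
r(-4)*(27 - 48) = (-⅕ - 1*(-4))*(27 - 48) = (-⅕ + 4)*(-21) = (19/5)*(-21) = -399/5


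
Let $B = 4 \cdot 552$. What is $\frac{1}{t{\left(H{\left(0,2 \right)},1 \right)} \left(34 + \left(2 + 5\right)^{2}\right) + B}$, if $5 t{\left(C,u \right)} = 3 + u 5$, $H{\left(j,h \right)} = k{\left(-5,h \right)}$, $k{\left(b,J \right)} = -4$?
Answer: $\frac{5}{11704} \approx 0.0004272$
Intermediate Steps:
$H{\left(j,h \right)} = -4$
$B = 2208$
$t{\left(C,u \right)} = \frac{3}{5} + u$ ($t{\left(C,u \right)} = \frac{3 + u 5}{5} = \frac{3 + 5 u}{5} = \frac{3}{5} + u$)
$\frac{1}{t{\left(H{\left(0,2 \right)},1 \right)} \left(34 + \left(2 + 5\right)^{2}\right) + B} = \frac{1}{\left(\frac{3}{5} + 1\right) \left(34 + \left(2 + 5\right)^{2}\right) + 2208} = \frac{1}{\frac{8 \left(34 + 7^{2}\right)}{5} + 2208} = \frac{1}{\frac{8 \left(34 + 49\right)}{5} + 2208} = \frac{1}{\frac{8}{5} \cdot 83 + 2208} = \frac{1}{\frac{664}{5} + 2208} = \frac{1}{\frac{11704}{5}} = \frac{5}{11704}$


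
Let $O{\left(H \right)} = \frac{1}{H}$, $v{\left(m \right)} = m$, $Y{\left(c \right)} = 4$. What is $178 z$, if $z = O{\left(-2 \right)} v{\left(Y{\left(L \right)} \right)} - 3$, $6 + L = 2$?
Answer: $-890$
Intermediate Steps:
$L = -4$ ($L = -6 + 2 = -4$)
$z = -5$ ($z = \frac{1}{-2} \cdot 4 - 3 = \left(- \frac{1}{2}\right) 4 - 3 = -2 - 3 = -5$)
$178 z = 178 \left(-5\right) = -890$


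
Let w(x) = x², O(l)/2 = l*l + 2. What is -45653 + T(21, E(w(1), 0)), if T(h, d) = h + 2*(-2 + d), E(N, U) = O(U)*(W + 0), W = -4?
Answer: -45668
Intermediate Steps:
O(l) = 4 + 2*l² (O(l) = 2*(l*l + 2) = 2*(l² + 2) = 2*(2 + l²) = 4 + 2*l²)
E(N, U) = -16 - 8*U² (E(N, U) = (4 + 2*U²)*(-4 + 0) = (4 + 2*U²)*(-4) = -16 - 8*U²)
T(h, d) = -4 + h + 2*d (T(h, d) = h + (-4 + 2*d) = -4 + h + 2*d)
-45653 + T(21, E(w(1), 0)) = -45653 + (-4 + 21 + 2*(-16 - 8*0²)) = -45653 + (-4 + 21 + 2*(-16 - 8*0)) = -45653 + (-4 + 21 + 2*(-16 + 0)) = -45653 + (-4 + 21 + 2*(-16)) = -45653 + (-4 + 21 - 32) = -45653 - 15 = -45668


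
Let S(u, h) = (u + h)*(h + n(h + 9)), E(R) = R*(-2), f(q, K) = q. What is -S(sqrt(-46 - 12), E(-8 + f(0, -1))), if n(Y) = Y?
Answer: -656 - 41*I*sqrt(58) ≈ -656.0 - 312.25*I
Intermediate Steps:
E(R) = -2*R
S(u, h) = (9 + 2*h)*(h + u) (S(u, h) = (u + h)*(h + (h + 9)) = (h + u)*(h + (9 + h)) = (h + u)*(9 + 2*h) = (9 + 2*h)*(h + u))
-S(sqrt(-46 - 12), E(-8 + f(0, -1))) = -((-2*(-8 + 0))**2 + (-2*(-8 + 0))*sqrt(-46 - 12) + (-2*(-8 + 0))*(9 - 2*(-8 + 0)) + sqrt(-46 - 12)*(9 - 2*(-8 + 0))) = -((-2*(-8))**2 + (-2*(-8))*sqrt(-58) + (-2*(-8))*(9 - 2*(-8)) + sqrt(-58)*(9 - 2*(-8))) = -(16**2 + 16*(I*sqrt(58)) + 16*(9 + 16) + (I*sqrt(58))*(9 + 16)) = -(256 + 16*I*sqrt(58) + 16*25 + (I*sqrt(58))*25) = -(256 + 16*I*sqrt(58) + 400 + 25*I*sqrt(58)) = -(656 + 41*I*sqrt(58)) = -656 - 41*I*sqrt(58)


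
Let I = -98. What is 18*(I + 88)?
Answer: -180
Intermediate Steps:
18*(I + 88) = 18*(-98 + 88) = 18*(-10) = -180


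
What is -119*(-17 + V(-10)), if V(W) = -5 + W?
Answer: 3808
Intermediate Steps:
-119*(-17 + V(-10)) = -119*(-17 + (-5 - 10)) = -119*(-17 - 15) = -119*(-32) = 3808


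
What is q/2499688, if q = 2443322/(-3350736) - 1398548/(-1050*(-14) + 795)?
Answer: -787337400953/21630489477975360 ≈ -3.6399e-5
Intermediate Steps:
q = -787337400953/8653275720 (q = 2443322*(-1/3350736) - 1398548/(-70*(-210) + 795) = -1221661/1675368 - 1398548/(14700 + 795) = -1221661/1675368 - 1398548/15495 = -787337400953/8653275720 ≈ -90.987)
q/2499688 = -787337400953/8653275720/2499688 = -787337400953/8653275720*1/2499688 = -787337400953/21630489477975360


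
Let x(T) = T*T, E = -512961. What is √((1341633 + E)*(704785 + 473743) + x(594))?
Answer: 2*√244153376913 ≈ 9.8824e+5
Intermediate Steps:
x(T) = T²
√((1341633 + E)*(704785 + 473743) + x(594)) = √((1341633 - 512961)*(704785 + 473743) + 594²) = √(828672*1178528 + 352836) = √(976613154816 + 352836) = √976613507652 = 2*√244153376913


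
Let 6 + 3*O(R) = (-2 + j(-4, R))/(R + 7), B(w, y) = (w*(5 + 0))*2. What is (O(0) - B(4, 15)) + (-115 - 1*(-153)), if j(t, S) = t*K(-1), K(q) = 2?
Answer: -94/21 ≈ -4.4762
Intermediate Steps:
B(w, y) = 10*w (B(w, y) = (w*5)*2 = (5*w)*2 = 10*w)
j(t, S) = 2*t (j(t, S) = t*2 = 2*t)
O(R) = -2 - 10/(3*(7 + R)) (O(R) = -2 + ((-2 + 2*(-4))/(R + 7))/3 = -2 + ((-2 - 8)/(7 + R))/3 = -2 + (-10/(7 + R))/3 = -2 - 10/(3*(7 + R)))
(O(0) - B(4, 15)) + (-115 - 1*(-153)) = (2*(-26 - 3*0)/(3*(7 + 0)) - 10*4) + (-115 - 1*(-153)) = ((⅔)*(-26 + 0)/7 - 1*40) + (-115 + 153) = ((⅔)*(⅐)*(-26) - 40) + 38 = (-52/21 - 40) + 38 = -892/21 + 38 = -94/21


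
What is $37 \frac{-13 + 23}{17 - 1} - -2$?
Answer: $\frac{201}{8} \approx 25.125$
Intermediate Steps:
$37 \frac{-13 + 23}{17 - 1} - -2 = 37 \cdot \frac{10}{16} + \left(-5 + 7\right) = 37 \cdot 10 \cdot \frac{1}{16} + 2 = 37 \cdot \frac{5}{8} + 2 = \frac{185}{8} + 2 = \frac{201}{8}$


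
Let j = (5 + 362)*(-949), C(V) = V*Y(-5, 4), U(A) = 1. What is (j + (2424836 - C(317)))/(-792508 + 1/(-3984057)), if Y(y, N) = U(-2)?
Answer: -8271842569452/3157397044957 ≈ -2.6198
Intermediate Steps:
Y(y, N) = 1
C(V) = V (C(V) = V*1 = V)
j = -348283 (j = 367*(-949) = -348283)
(j + (2424836 - C(317)))/(-792508 + 1/(-3984057)) = (-348283 + (2424836 - 1*317))/(-792508 + 1/(-3984057)) = (-348283 + (2424836 - 317))/(-792508 - 1/3984057) = (-348283 + 2424519)/(-3157397044957/3984057) = 2076236*(-3984057/3157397044957) = -8271842569452/3157397044957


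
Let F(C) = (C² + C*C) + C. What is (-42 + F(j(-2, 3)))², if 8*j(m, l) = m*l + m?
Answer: 1681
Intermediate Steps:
j(m, l) = m/8 + l*m/8 (j(m, l) = (m*l + m)/8 = (l*m + m)/8 = (m + l*m)/8 = m/8 + l*m/8)
F(C) = C + 2*C² (F(C) = (C² + C²) + C = 2*C² + C = C + 2*C²)
(-42 + F(j(-2, 3)))² = (-42 + ((⅛)*(-2)*(1 + 3))*(1 + 2*((⅛)*(-2)*(1 + 3))))² = (-42 + ((⅛)*(-2)*4)*(1 + 2*((⅛)*(-2)*4)))² = (-42 - (1 + 2*(-1)))² = (-42 - (1 - 2))² = (-42 - 1*(-1))² = (-42 + 1)² = (-41)² = 1681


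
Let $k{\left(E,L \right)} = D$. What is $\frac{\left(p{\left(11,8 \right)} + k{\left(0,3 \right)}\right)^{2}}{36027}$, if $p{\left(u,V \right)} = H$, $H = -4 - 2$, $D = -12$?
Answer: $\frac{36}{4003} \approx 0.0089933$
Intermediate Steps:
$k{\left(E,L \right)} = -12$
$H = -6$ ($H = -4 - 2 = -6$)
$p{\left(u,V \right)} = -6$
$\frac{\left(p{\left(11,8 \right)} + k{\left(0,3 \right)}\right)^{2}}{36027} = \frac{\left(-6 - 12\right)^{2}}{36027} = \left(-18\right)^{2} \cdot \frac{1}{36027} = 324 \cdot \frac{1}{36027} = \frac{36}{4003}$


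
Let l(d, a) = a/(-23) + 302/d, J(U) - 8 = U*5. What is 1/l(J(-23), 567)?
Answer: -2461/67615 ≈ -0.036397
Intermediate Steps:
J(U) = 8 + 5*U (J(U) = 8 + U*5 = 8 + 5*U)
l(d, a) = 302/d - a/23 (l(d, a) = a*(-1/23) + 302/d = -a/23 + 302/d = 302/d - a/23)
1/l(J(-23), 567) = 1/(302/(8 + 5*(-23)) - 1/23*567) = 1/(302/(8 - 115) - 567/23) = 1/(302/(-107) - 567/23) = 1/(302*(-1/107) - 567/23) = 1/(-302/107 - 567/23) = 1/(-67615/2461) = -2461/67615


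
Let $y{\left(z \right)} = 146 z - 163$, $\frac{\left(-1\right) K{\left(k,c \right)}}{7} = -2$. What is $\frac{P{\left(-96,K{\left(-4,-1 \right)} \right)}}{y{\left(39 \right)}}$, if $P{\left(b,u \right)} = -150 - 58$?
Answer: $- \frac{208}{5531} \approx -0.037606$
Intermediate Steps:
$K{\left(k,c \right)} = 14$ ($K{\left(k,c \right)} = \left(-7\right) \left(-2\right) = 14$)
$y{\left(z \right)} = -163 + 146 z$
$P{\left(b,u \right)} = -208$
$\frac{P{\left(-96,K{\left(-4,-1 \right)} \right)}}{y{\left(39 \right)}} = - \frac{208}{-163 + 146 \cdot 39} = - \frac{208}{-163 + 5694} = - \frac{208}{5531}$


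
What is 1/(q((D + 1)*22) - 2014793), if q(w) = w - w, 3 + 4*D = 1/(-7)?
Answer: -1/2014793 ≈ -4.9633e-7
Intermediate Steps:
D = -11/14 (D = -¾ + (¼)/(-7) = -¾ + (¼)*(-⅐) = -¾ - 1/28 = -11/14 ≈ -0.78571)
q(w) = 0
1/(q((D + 1)*22) - 2014793) = 1/(0 - 2014793) = 1/(-2014793) = -1/2014793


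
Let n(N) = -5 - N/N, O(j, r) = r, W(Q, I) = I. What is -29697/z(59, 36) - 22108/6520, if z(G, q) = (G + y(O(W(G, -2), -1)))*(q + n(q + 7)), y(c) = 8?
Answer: -991923/54605 ≈ -18.165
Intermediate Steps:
n(N) = -6 (n(N) = -5 - 1*1 = -5 - 1 = -6)
z(G, q) = (-6 + q)*(8 + G) (z(G, q) = (G + 8)*(q - 6) = (8 + G)*(-6 + q) = (-6 + q)*(8 + G))
-29697/z(59, 36) - 22108/6520 = -29697/(-48 - 6*59 + 8*36 + 59*36) - 22108/6520 = -29697/(-48 - 354 + 288 + 2124) - 22108*1/6520 = -29697/2010 - 5527/1630 = -29697*1/2010 - 5527/1630 = -9899/670 - 5527/1630 = -991923/54605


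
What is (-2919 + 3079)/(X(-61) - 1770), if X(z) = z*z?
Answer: 160/1951 ≈ 0.082009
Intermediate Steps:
X(z) = z²
(-2919 + 3079)/(X(-61) - 1770) = (-2919 + 3079)/((-61)² - 1770) = 160/(3721 - 1770) = 160/1951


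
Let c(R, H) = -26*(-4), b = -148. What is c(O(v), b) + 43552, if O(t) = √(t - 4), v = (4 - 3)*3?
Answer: 43656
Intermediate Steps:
v = 3 (v = 1*3 = 3)
O(t) = √(-4 + t)
c(R, H) = 104 (c(R, H) = -13*(-8) = 104)
c(O(v), b) + 43552 = 104 + 43552 = 43656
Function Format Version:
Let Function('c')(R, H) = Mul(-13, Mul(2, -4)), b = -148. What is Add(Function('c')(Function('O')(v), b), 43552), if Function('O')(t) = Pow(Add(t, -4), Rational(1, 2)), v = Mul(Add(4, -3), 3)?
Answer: 43656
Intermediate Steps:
v = 3 (v = Mul(1, 3) = 3)
Function('O')(t) = Pow(Add(-4, t), Rational(1, 2))
Function('c')(R, H) = 104 (Function('c')(R, H) = Mul(-13, -8) = 104)
Add(Function('c')(Function('O')(v), b), 43552) = Add(104, 43552) = 43656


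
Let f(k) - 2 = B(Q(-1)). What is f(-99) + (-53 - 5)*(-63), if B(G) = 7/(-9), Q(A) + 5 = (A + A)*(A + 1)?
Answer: 32897/9 ≈ 3655.2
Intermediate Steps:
Q(A) = -5 + 2*A*(1 + A) (Q(A) = -5 + (A + A)*(A + 1) = -5 + (2*A)*(1 + A) = -5 + 2*A*(1 + A))
B(G) = -7/9 (B(G) = 7*(-⅑) = -7/9)
f(k) = 11/9 (f(k) = 2 - 7/9 = 11/9)
f(-99) + (-53 - 5)*(-63) = 11/9 + (-53 - 5)*(-63) = 11/9 - 58*(-63) = 11/9 + 3654 = 32897/9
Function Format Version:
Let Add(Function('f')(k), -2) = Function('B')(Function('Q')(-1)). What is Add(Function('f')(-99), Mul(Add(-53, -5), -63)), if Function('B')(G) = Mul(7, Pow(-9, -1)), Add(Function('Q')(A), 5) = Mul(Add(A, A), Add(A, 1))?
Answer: Rational(32897, 9) ≈ 3655.2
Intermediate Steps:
Function('Q')(A) = Add(-5, Mul(2, A, Add(1, A))) (Function('Q')(A) = Add(-5, Mul(Add(A, A), Add(A, 1))) = Add(-5, Mul(Mul(2, A), Add(1, A))) = Add(-5, Mul(2, A, Add(1, A))))
Function('B')(G) = Rational(-7, 9) (Function('B')(G) = Mul(7, Rational(-1, 9)) = Rational(-7, 9))
Function('f')(k) = Rational(11, 9) (Function('f')(k) = Add(2, Rational(-7, 9)) = Rational(11, 9))
Add(Function('f')(-99), Mul(Add(-53, -5), -63)) = Add(Rational(11, 9), Mul(Add(-53, -5), -63)) = Add(Rational(11, 9), Mul(-58, -63)) = Add(Rational(11, 9), 3654) = Rational(32897, 9)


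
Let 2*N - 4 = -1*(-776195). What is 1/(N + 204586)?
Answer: 2/1185371 ≈ 1.6872e-6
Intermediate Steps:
N = 776199/2 (N = 2 + (-1*(-776195))/2 = 2 + (½)*776195 = 2 + 776195/2 = 776199/2 ≈ 3.8810e+5)
1/(N + 204586) = 1/(776199/2 + 204586) = 1/(1185371/2) = 2/1185371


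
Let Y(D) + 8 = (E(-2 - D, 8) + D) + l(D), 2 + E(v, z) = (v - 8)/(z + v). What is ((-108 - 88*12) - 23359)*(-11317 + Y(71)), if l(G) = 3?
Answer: 17935239372/65 ≈ 2.7593e+8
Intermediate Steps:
E(v, z) = -2 + (-8 + v)/(v + z) (E(v, z) = -2 + (v - 8)/(z + v) = -2 + (-8 + v)/(v + z))
Y(D) = -5 + D + (-22 + D)/(6 - D) (Y(D) = -8 + (((-8 - (-2 - D) - 2*8)/((-2 - D) + 8) + D) + 3) = -8 + (((-8 + (2 + D) - 16)/(6 - D) + D) + 3) = -8 + (((-22 + D)/(6 - D) + D) + 3) = -8 + ((D + (-22 + D)/(6 - D)) + 3) = -8 + (3 + D + (-22 + D)/(6 - D)) = -5 + D + (-22 + D)/(6 - D))
((-108 - 88*12) - 23359)*(-11317 + Y(71)) = ((-108 - 88*12) - 23359)*(-11317 + (52 + 71**2 - 12*71)/(-6 + 71)) = ((-108 - 1056) - 23359)*(-11317 + (52 + 5041 - 852)/65) = (-1164 - 23359)*(-11317 + (1/65)*4241) = -24523*(-11317 + 4241/65) = -24523*(-731364/65) = 17935239372/65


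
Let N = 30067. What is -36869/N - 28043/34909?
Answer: -2130228802/1049608903 ≈ -2.0295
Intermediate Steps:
-36869/N - 28043/34909 = -36869/30067 - 28043/34909 = -2130228802/1049608903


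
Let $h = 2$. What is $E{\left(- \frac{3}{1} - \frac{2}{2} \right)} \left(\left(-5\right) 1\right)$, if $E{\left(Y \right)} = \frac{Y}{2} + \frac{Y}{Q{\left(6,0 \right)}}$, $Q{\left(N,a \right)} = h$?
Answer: $20$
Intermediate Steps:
$Q{\left(N,a \right)} = 2$
$E{\left(Y \right)} = Y$ ($E{\left(Y \right)} = \frac{Y}{2} + \frac{Y}{2} = Y$)
$E{\left(- \frac{3}{1} - \frac{2}{2} \right)} \left(\left(-5\right) 1\right) = \left(- \frac{3}{1} - \frac{2}{2}\right) \left(\left(-5\right) 1\right) = \left(\left(-3\right) 1 - 1\right) \left(-5\right) = \left(-3 - 1\right) \left(-5\right) = \left(-4\right) \left(-5\right) = 20$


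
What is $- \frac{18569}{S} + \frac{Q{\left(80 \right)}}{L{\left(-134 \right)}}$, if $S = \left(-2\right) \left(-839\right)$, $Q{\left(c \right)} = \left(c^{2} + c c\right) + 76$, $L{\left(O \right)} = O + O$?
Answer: $- \frac{6645605}{112426} \approx -59.111$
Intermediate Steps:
$L{\left(O \right)} = 2 O$
$Q{\left(c \right)} = 76 + 2 c^{2}$ ($Q{\left(c \right)} = \left(c^{2} + c^{2}\right) + 76 = 2 c^{2} + 76 = 76 + 2 c^{2}$)
$S = 1678$
$- \frac{18569}{S} + \frac{Q{\left(80 \right)}}{L{\left(-134 \right)}} = - \frac{18569}{1678} + \frac{76 + 2 \cdot 80^{2}}{2 \left(-134\right)} = \left(-18569\right) \frac{1}{1678} + \frac{76 + 2 \cdot 6400}{-268} = - \frac{18569}{1678} + \left(76 + 12800\right) \left(- \frac{1}{268}\right) = - \frac{18569}{1678} + 12876 \left(- \frac{1}{268}\right) = - \frac{18569}{1678} - \frac{3219}{67} = - \frac{6645605}{112426}$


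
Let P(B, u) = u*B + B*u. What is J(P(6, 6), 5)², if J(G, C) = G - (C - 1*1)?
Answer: 4624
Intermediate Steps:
P(B, u) = 2*B*u (P(B, u) = B*u + B*u = 2*B*u)
J(G, C) = 1 + G - C (J(G, C) = G - (C - 1) = G - (-1 + C) = G + (1 - C) = 1 + G - C)
J(P(6, 6), 5)² = (1 + 2*6*6 - 1*5)² = (1 + 72 - 5)² = 68² = 4624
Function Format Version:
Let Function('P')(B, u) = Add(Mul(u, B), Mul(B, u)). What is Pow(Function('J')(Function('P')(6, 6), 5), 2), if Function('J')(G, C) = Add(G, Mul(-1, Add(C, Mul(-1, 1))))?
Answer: 4624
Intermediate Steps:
Function('P')(B, u) = Mul(2, B, u) (Function('P')(B, u) = Add(Mul(B, u), Mul(B, u)) = Mul(2, B, u))
Function('J')(G, C) = Add(1, G, Mul(-1, C)) (Function('J')(G, C) = Add(G, Mul(-1, Add(C, -1))) = Add(G, Mul(-1, Add(-1, C))) = Add(G, Add(1, Mul(-1, C))) = Add(1, G, Mul(-1, C)))
Pow(Function('J')(Function('P')(6, 6), 5), 2) = Pow(Add(1, Mul(2, 6, 6), Mul(-1, 5)), 2) = Pow(Add(1, 72, -5), 2) = Pow(68, 2) = 4624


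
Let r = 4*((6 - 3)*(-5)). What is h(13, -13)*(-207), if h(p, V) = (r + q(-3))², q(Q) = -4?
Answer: -847872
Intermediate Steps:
r = -60 (r = 4*(3*(-5)) = 4*(-15) = -60)
h(p, V) = 4096 (h(p, V) = (-60 - 4)² = (-64)² = 4096)
h(13, -13)*(-207) = 4096*(-207) = -847872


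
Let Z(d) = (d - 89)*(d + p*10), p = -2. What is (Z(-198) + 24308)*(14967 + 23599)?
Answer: 3350382684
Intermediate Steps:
Z(d) = (-89 + d)*(-20 + d) (Z(d) = (d - 89)*(d - 2*10) = (-89 + d)*(d - 20) = (-89 + d)*(-20 + d))
(Z(-198) + 24308)*(14967 + 23599) = ((1780 + (-198)² - 109*(-198)) + 24308)*(14967 + 23599) = ((1780 + 39204 + 21582) + 24308)*38566 = (62566 + 24308)*38566 = 86874*38566 = 3350382684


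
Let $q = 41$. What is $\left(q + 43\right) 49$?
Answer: $4116$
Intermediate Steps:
$\left(q + 43\right) 49 = \left(41 + 43\right) 49 = 84 \cdot 49 = 4116$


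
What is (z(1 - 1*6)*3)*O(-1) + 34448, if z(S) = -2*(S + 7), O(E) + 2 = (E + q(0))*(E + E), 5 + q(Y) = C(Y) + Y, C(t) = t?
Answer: 34328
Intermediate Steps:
q(Y) = -5 + 2*Y (q(Y) = -5 + (Y + Y) = -5 + 2*Y)
O(E) = -2 + 2*E*(-5 + E) (O(E) = -2 + (E + (-5 + 2*0))*(E + E) = -2 + (E + (-5 + 0))*(2*E) = -2 + (E - 5)*(2*E) = -2 + (-5 + E)*(2*E) = -2 + 2*E*(-5 + E))
z(S) = -14 - 2*S (z(S) = -2*(7 + S) = -14 - 2*S)
(z(1 - 1*6)*3)*O(-1) + 34448 = ((-14 - 2*(1 - 1*6))*3)*(-2 - 10*(-1) + 2*(-1)**2) + 34448 = ((-14 - 2*(1 - 6))*3)*(-2 + 10 + 2*1) + 34448 = ((-14 - 2*(-5))*3)*(-2 + 10 + 2) + 34448 = ((-14 + 10)*3)*10 + 34448 = -4*3*10 + 34448 = -12*10 + 34448 = -120 + 34448 = 34328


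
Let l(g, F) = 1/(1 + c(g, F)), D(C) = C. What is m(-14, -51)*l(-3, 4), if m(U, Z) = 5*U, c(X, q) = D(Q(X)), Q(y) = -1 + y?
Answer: 70/3 ≈ 23.333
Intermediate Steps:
c(X, q) = -1 + X
l(g, F) = 1/g (l(g, F) = 1/(1 + (-1 + g)) = 1/g)
m(-14, -51)*l(-3, 4) = (5*(-14))/(-3) = -70*(-1/3) = 70/3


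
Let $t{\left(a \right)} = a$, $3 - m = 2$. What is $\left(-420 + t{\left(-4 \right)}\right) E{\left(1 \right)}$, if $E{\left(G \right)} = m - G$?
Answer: $0$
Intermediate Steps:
$m = 1$ ($m = 3 - 2 = 1$)
$E{\left(G \right)} = 1 - G$
$\left(-420 + t{\left(-4 \right)}\right) E{\left(1 \right)} = \left(-420 - 4\right) \left(1 - 1\right) = - 424 \left(1 - 1\right) = \left(-424\right) 0 = 0$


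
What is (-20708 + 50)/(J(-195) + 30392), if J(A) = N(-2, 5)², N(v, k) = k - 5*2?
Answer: -6886/10139 ≈ -0.67916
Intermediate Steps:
N(v, k) = -10 + k (N(v, k) = k - 10 = -10 + k)
J(A) = 25 (J(A) = (-10 + 5)² = (-5)² = 25)
(-20708 + 50)/(J(-195) + 30392) = (-20708 + 50)/(25 + 30392) = -20658/30417 = -20658*1/30417 = -6886/10139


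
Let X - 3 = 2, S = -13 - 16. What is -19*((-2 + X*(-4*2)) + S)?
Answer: 1349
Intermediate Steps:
S = -29
X = 5 (X = 3 + 2 = 5)
-19*((-2 + X*(-4*2)) + S) = -19*((-2 + 5*(-4*2)) - 29) = -19*((-2 + 5*(-8)) - 29) = -19*((-2 - 40) - 29) = -19*(-42 - 29) = -19*(-71) = 1349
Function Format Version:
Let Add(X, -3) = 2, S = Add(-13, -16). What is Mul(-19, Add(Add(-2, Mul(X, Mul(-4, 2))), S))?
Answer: 1349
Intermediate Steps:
S = -29
X = 5 (X = Add(3, 2) = 5)
Mul(-19, Add(Add(-2, Mul(X, Mul(-4, 2))), S)) = Mul(-19, Add(Add(-2, Mul(5, Mul(-4, 2))), -29)) = Mul(-19, Add(Add(-2, Mul(5, -8)), -29)) = Mul(-19, Add(Add(-2, -40), -29)) = Mul(-19, Add(-42, -29)) = Mul(-19, -71) = 1349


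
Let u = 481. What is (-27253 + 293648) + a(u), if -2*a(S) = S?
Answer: 532309/2 ≈ 2.6615e+5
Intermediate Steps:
a(S) = -S/2
(-27253 + 293648) + a(u) = (-27253 + 293648) - ½*481 = 266395 - 481/2 = 532309/2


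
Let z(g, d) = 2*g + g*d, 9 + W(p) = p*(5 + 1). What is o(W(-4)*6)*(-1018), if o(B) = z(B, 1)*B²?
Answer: 23706345168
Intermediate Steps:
W(p) = -9 + 6*p (W(p) = -9 + p*(5 + 1) = -9 + p*6 = -9 + 6*p)
z(g, d) = 2*g + d*g
o(B) = 3*B³ (o(B) = (B*(2 + 1))*B² = (B*3)*B² = (3*B)*B² = 3*B³)
o(W(-4)*6)*(-1018) = (3*((-9 + 6*(-4))*6)³)*(-1018) = (3*((-9 - 24)*6)³)*(-1018) = (3*(-33*6)³)*(-1018) = (3*(-198)³)*(-1018) = (3*(-7762392))*(-1018) = -23287176*(-1018) = 23706345168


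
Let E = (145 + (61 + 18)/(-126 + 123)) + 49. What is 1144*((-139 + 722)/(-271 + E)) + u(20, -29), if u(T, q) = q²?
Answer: -870073/155 ≈ -5613.4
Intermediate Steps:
E = 503/3 (E = (145 + 79/(-3)) + 49 = (145 + 79*(-⅓)) + 49 = (145 - 79/3) + 49 = 356/3 + 49 = 503/3 ≈ 167.67)
1144*((-139 + 722)/(-271 + E)) + u(20, -29) = 1144*((-139 + 722)/(-271 + 503/3)) + (-29)² = 1144*(583/(-310/3)) + 841 = 1144*(583*(-3/310)) + 841 = 1144*(-1749/310) + 841 = -1000428/155 + 841 = -870073/155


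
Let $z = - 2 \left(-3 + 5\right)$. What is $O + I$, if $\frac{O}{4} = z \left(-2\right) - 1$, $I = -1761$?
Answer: $-1733$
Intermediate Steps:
$z = -4$ ($z = \left(-2\right) 2 = -4$)
$O = 28$ ($O = 4 \left(\left(-4\right) \left(-2\right) - 1\right) = 4 \left(8 - 1\right) = 4 \cdot 7 = 28$)
$O + I = 28 - 1761 = -1733$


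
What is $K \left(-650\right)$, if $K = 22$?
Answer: $-14300$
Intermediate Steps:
$K \left(-650\right) = 22 \left(-650\right) = -14300$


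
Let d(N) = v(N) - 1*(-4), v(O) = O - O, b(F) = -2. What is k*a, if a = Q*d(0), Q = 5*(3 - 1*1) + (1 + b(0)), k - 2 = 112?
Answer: 4104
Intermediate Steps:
k = 114 (k = 2 + 112 = 114)
v(O) = 0
Q = 9 (Q = 5*(3 - 1*1) + (1 - 2) = 5*(3 - 1) - 1 = 5*2 - 1 = 10 - 1 = 9)
d(N) = 4 (d(N) = 0 - 1*(-4) = 0 + 4 = 4)
a = 36 (a = 9*4 = 36)
k*a = 114*36 = 4104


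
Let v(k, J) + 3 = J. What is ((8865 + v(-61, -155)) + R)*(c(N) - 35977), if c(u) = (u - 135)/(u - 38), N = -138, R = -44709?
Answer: 113976553679/88 ≈ 1.2952e+9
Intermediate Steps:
v(k, J) = -3 + J
c(u) = (-135 + u)/(-38 + u)
((8865 + v(-61, -155)) + R)*(c(N) - 35977) = ((8865 + (-3 - 155)) - 44709)*((-135 - 138)/(-38 - 138) - 35977) = ((8865 - 158) - 44709)*(-273/(-176) - 35977) = (8707 - 44709)*(-1/176*(-273) - 35977) = -36002*(273/176 - 35977) = -36002*(-6331679/176) = 113976553679/88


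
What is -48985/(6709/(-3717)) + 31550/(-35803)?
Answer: 6518699933785/240202327 ≈ 27138.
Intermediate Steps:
-48985/(6709/(-3717)) + 31550/(-35803) = -48985/(6709*(-1/3717)) + 31550*(-1/35803) = -48985/(-6709/3717) - 31550/35803 = -48985*(-3717/6709) - 31550/35803 = 182077245/6709 - 31550/35803 = 6518699933785/240202327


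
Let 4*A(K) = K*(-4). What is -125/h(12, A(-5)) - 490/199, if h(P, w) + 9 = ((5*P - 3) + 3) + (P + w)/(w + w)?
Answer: -506980/104873 ≈ -4.8342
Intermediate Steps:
A(K) = -K (A(K) = (K*(-4))/4 = (-4*K)/4 = -K)
h(P, w) = -9 + 5*P + (P + w)/(2*w) (h(P, w) = -9 + (((5*P - 3) + 3) + (P + w)/(w + w)) = -9 + (((-3 + 5*P) + 3) + (P + w)/((2*w))) = -9 + (5*P + (P + w)*(1/(2*w))) = -9 + (5*P + (P + w)/(2*w)) = -9 + 5*P + (P + w)/(2*w))
-125/h(12, A(-5)) - 490/199 = -125*10/(12 + (-1*(-5))*(-17 + 10*12)) - 490/199 = -125*10/(12 + 5*(-17 + 120)) - 490*1/199 = -125*10/(12 + 5*103) - 490/199 = -125*10/(12 + 515) - 490/199 = -125/((½)*(⅕)*527) - 490/199 = -125/527/10 - 490/199 = -125*10/527 - 490/199 = -1250/527 - 490/199 = -506980/104873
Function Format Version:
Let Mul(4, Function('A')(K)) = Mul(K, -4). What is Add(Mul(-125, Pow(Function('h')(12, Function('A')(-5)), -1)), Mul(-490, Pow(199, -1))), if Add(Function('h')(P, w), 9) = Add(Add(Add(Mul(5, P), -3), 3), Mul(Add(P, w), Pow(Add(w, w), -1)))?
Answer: Rational(-506980, 104873) ≈ -4.8342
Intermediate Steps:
Function('A')(K) = Mul(-1, K) (Function('A')(K) = Mul(Rational(1, 4), Mul(K, -4)) = Mul(Rational(1, 4), Mul(-4, K)) = Mul(-1, K))
Function('h')(P, w) = Add(-9, Mul(5, P), Mul(Rational(1, 2), Pow(w, -1), Add(P, w))) (Function('h')(P, w) = Add(-9, Add(Add(Add(Mul(5, P), -3), 3), Mul(Add(P, w), Pow(Add(w, w), -1)))) = Add(-9, Add(Add(Add(-3, Mul(5, P)), 3), Mul(Add(P, w), Pow(Mul(2, w), -1)))) = Add(-9, Add(Mul(5, P), Mul(Add(P, w), Mul(Rational(1, 2), Pow(w, -1))))) = Add(-9, Add(Mul(5, P), Mul(Rational(1, 2), Pow(w, -1), Add(P, w)))) = Add(-9, Mul(5, P), Mul(Rational(1, 2), Pow(w, -1), Add(P, w))))
Add(Mul(-125, Pow(Function('h')(12, Function('A')(-5)), -1)), Mul(-490, Pow(199, -1))) = Add(Mul(-125, Pow(Mul(Rational(1, 2), Pow(Mul(-1, -5), -1), Add(12, Mul(Mul(-1, -5), Add(-17, Mul(10, 12))))), -1)), Mul(-490, Pow(199, -1))) = Add(Mul(-125, Pow(Mul(Rational(1, 2), Pow(5, -1), Add(12, Mul(5, Add(-17, 120)))), -1)), Mul(-490, Rational(1, 199))) = Add(Mul(-125, Pow(Mul(Rational(1, 2), Rational(1, 5), Add(12, Mul(5, 103))), -1)), Rational(-490, 199)) = Add(Mul(-125, Pow(Mul(Rational(1, 2), Rational(1, 5), Add(12, 515)), -1)), Rational(-490, 199)) = Add(Mul(-125, Pow(Mul(Rational(1, 2), Rational(1, 5), 527), -1)), Rational(-490, 199)) = Add(Mul(-125, Pow(Rational(527, 10), -1)), Rational(-490, 199)) = Add(Mul(-125, Rational(10, 527)), Rational(-490, 199)) = Add(Rational(-1250, 527), Rational(-490, 199)) = Rational(-506980, 104873)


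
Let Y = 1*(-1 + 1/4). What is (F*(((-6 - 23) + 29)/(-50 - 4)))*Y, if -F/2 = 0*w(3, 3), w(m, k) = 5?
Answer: 0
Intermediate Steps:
F = 0 (F = -0*5 = -2*0 = 0)
Y = -¾ (Y = 1*(-1 + ¼) = 1*(-¾) = -¾ ≈ -0.75000)
(F*(((-6 - 23) + 29)/(-50 - 4)))*Y = (0*(((-6 - 23) + 29)/(-50 - 4)))*(-¾) = (0*((-29 + 29)/(-54)))*(-¾) = (0*(0*(-1/54)))*(-¾) = (0*0)*(-¾) = 0*(-¾) = 0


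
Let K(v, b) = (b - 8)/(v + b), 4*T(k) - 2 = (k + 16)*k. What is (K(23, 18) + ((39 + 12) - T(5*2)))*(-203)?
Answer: 237307/82 ≈ 2894.0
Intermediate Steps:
T(k) = ½ + k*(16 + k)/4 (T(k) = ½ + ((k + 16)*k)/4 = ½ + ((16 + k)*k)/4 = ½ + (k*(16 + k))/4 = ½ + k*(16 + k)/4)
K(v, b) = (-8 + b)/(b + v)
(K(23, 18) + ((39 + 12) - T(5*2)))*(-203) = ((-8 + 18)/(18 + 23) + ((39 + 12) - (½ + 4*(5*2) + (5*2)²/4)))*(-203) = (10/41 + (51 - (½ + 4*10 + (¼)*10²)))*(-203) = ((1/41)*10 + (51 - (½ + 40 + (¼)*100)))*(-203) = (10/41 + (51 - (½ + 40 + 25)))*(-203) = (10/41 + (51 - 1*131/2))*(-203) = (10/41 + (51 - 131/2))*(-203) = (10/41 - 29/2)*(-203) = -1169/82*(-203) = 237307/82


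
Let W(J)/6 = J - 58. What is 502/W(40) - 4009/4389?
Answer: -23125/4158 ≈ -5.5616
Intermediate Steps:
W(J) = -348 + 6*J (W(J) = 6*(J - 58) = 6*(-58 + J) = -348 + 6*J)
502/W(40) - 4009/4389 = 502/(-348 + 6*40) - 4009/4389 = 502/(-348 + 240) - 4009*1/4389 = 502/(-108) - 211/231 = 502*(-1/108) - 211/231 = -251/54 - 211/231 = -23125/4158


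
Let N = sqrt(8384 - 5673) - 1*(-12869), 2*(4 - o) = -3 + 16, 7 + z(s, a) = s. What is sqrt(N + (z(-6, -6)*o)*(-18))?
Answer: sqrt(12284 + sqrt(2711)) ≈ 111.07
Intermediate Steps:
z(s, a) = -7 + s
o = -5/2 (o = 4 - (-3 + 16)/2 = 4 - 1/2*13 = 4 - 13/2 = -5/2 ≈ -2.5000)
N = 12869 + sqrt(2711) (N = sqrt(2711) + 12869 = 12869 + sqrt(2711) ≈ 12921.)
sqrt(N + (z(-6, -6)*o)*(-18)) = sqrt((12869 + sqrt(2711)) + ((-7 - 6)*(-5/2))*(-18)) = sqrt((12869 + sqrt(2711)) - 13*(-5/2)*(-18)) = sqrt((12869 + sqrt(2711)) + (65/2)*(-18)) = sqrt((12869 + sqrt(2711)) - 585) = sqrt(12284 + sqrt(2711))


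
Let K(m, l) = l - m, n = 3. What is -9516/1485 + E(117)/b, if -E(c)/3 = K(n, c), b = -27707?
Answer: -87717314/13714965 ≈ -6.3957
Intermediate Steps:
E(c) = 9 - 3*c (E(c) = -3*(c - 1*3) = -3*(c - 3) = -3*(-3 + c) = 9 - 3*c)
-9516/1485 + E(117)/b = -9516/1485 + (9 - 3*117)/(-27707) = -9516*1/1485 + (9 - 351)*(-1/27707) = -3172/495 - 342*(-1/27707) = -3172/495 + 342/27707 = -87717314/13714965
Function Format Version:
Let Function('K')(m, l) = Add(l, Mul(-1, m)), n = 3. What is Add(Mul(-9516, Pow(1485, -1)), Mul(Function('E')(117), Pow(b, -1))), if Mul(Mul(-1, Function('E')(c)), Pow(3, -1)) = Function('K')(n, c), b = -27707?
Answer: Rational(-87717314, 13714965) ≈ -6.3957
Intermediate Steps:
Function('E')(c) = Add(9, Mul(-3, c)) (Function('E')(c) = Mul(-3, Add(c, Mul(-1, 3))) = Mul(-3, Add(c, -3)) = Mul(-3, Add(-3, c)) = Add(9, Mul(-3, c)))
Add(Mul(-9516, Pow(1485, -1)), Mul(Function('E')(117), Pow(b, -1))) = Add(Mul(-9516, Pow(1485, -1)), Mul(Add(9, Mul(-3, 117)), Pow(-27707, -1))) = Add(Mul(-9516, Rational(1, 1485)), Mul(Add(9, -351), Rational(-1, 27707))) = Add(Rational(-3172, 495), Mul(-342, Rational(-1, 27707))) = Add(Rational(-3172, 495), Rational(342, 27707)) = Rational(-87717314, 13714965)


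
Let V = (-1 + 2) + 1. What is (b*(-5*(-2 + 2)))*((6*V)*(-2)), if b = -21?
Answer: 0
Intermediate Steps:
V = 2 (V = 1 + 1 = 2)
(b*(-5*(-2 + 2)))*((6*V)*(-2)) = (-(-105)*(-2 + 2))*((6*2)*(-2)) = (-(-105)*0)*(12*(-2)) = -21*0*(-24) = 0*(-24) = 0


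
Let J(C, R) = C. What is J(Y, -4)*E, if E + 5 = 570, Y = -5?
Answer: -2825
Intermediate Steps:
E = 565 (E = -5 + 570 = 565)
J(Y, -4)*E = -5*565 = -2825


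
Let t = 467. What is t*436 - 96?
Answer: 203516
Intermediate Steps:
t*436 - 96 = 467*436 - 96 = 203612 - 96 = 203516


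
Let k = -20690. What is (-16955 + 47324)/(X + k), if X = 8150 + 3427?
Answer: -30369/9113 ≈ -3.3325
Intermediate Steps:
X = 11577
(-16955 + 47324)/(X + k) = (-16955 + 47324)/(11577 - 20690) = 30369/(-9113) = 30369*(-1/9113) = -30369/9113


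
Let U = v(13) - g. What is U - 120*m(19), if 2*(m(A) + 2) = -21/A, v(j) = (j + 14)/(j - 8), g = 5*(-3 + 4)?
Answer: 29138/95 ≈ 306.72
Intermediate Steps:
g = 5 (g = 5*1 = 5)
v(j) = (14 + j)/(-8 + j)
m(A) = -2 - 21/(2*A) (m(A) = -2 + (-21/A)/2 = -2 - 21/(2*A))
U = ⅖ (U = (14 + 13)/(-8 + 13) - 1*5 = 27/5 - 5 = ⅖ ≈ 0.40000)
U - 120*m(19) = ⅖ - 120*(-2 - 21/2/19) = ⅖ - 120*(-2 - 21/2*1/19) = ⅖ - 120*(-2 - 21/38) = ⅖ - 120*(-97/38) = ⅖ + 5820/19 = 29138/95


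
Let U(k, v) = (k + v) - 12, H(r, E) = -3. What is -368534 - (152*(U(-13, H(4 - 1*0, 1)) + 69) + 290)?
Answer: -375056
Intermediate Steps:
U(k, v) = -12 + k + v
-368534 - (152*(U(-13, H(4 - 1*0, 1)) + 69) + 290) = -368534 - (152*((-12 - 13 - 3) + 69) + 290) = -368534 - (152*(-28 + 69) + 290) = -368534 - (152*41 + 290) = -368534 - (6232 + 290) = -368534 - 1*6522 = -368534 - 6522 = -375056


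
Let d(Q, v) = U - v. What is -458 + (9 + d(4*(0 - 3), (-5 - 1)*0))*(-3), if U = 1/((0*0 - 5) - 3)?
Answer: -3877/8 ≈ -484.63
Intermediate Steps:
U = -1/8 (U = 1/((0 - 5) - 3) = 1/(-5 - 3) = 1/(-8) = -1/8 ≈ -0.12500)
d(Q, v) = -1/8 - v
-458 + (9 + d(4*(0 - 3), (-5 - 1)*0))*(-3) = -458 + (9 + (-1/8 - (-5 - 1)*0))*(-3) = -458 + (9 + (-1/8 - (-6)*0))*(-3) = -458 + (9 + (-1/8 - 1*0))*(-3) = -458 + (9 + (-1/8 + 0))*(-3) = -458 + (9 - 1/8)*(-3) = -458 + (71/8)*(-3) = -458 - 213/8 = -3877/8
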